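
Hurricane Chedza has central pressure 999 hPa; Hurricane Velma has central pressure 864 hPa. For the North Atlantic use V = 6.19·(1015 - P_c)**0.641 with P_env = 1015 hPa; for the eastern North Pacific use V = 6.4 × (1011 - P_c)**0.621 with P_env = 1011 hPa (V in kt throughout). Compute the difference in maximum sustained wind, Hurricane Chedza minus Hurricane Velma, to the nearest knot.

-105 kt

Hurricane Chedza: ΔP = 16; V ≈ 6.19 × 16^0.641 ≈ 36.60 kt.
Hurricane Velma: ΔP = 147; V ≈ 6.4 × 147^0.621 ≈ 141.93 kt.
Difference ≈ 36.60 − 141.93 = -105.33 → -105 kt.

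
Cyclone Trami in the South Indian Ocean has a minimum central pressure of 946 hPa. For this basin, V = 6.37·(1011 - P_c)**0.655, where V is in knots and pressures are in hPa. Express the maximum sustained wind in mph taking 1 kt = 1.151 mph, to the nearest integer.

113 mph

ΔP = 1011 − 946 = 65 hPa.
V ≈ 6.37 × 65^0.655 = 6.37 × 15.398 ≈ 98.084 kt.
98.084 × 1.151 ≈ 112.89 mph → 113 mph.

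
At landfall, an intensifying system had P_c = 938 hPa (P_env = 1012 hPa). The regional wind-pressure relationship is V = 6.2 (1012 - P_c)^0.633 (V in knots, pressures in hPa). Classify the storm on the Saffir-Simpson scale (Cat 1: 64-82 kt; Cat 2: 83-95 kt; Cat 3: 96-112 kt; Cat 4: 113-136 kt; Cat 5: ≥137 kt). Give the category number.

2

ΔP = 1012 − 938 = 74 hPa.
V ≈ 6.2 × 74^0.633 = 6.2 × 15.25 ≈ 95 kt.
95 kt falls in the Category 2 band.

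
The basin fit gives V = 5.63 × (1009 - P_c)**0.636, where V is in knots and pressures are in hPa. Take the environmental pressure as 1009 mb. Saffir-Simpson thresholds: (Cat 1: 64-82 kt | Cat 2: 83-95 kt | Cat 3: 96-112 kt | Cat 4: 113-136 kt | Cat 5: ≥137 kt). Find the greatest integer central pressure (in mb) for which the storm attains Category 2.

940 mb

Category 2 begins at V = 83 kt.
Required ΔP = (83/5.63)^(1/0.636) = 14.742^1.572 ≈ 68.77 mb.
P_c ≤ 1009 − 68.77 = 940.23, so the highest integer P_c is 940 mb.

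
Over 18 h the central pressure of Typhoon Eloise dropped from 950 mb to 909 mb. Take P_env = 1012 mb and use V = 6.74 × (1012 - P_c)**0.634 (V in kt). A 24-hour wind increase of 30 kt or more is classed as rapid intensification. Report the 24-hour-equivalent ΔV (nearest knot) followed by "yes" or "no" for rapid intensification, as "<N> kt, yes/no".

47 kt, yes

V₁: ΔP = 62, V ≈ 6.74 × 62^0.634 ≈ 92.26 kt.
V₂: ΔP = 103, V ≈ 6.74 × 103^0.634 ≈ 127.29 kt.
ΔV over 18 h = 35.03 kt → 24 h equivalent = 35.03 × 24/18 ≈ 46.71 kt.
47 kt ≥ 30 kt ⇒ rapid intensification.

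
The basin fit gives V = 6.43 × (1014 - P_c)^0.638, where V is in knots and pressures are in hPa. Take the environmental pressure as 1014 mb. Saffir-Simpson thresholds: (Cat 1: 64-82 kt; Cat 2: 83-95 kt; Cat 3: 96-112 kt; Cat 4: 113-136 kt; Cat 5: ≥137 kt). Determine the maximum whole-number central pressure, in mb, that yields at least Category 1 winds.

Category 1 begins at V = 64 kt.
Required ΔP = (64/6.43)^(1/0.638) = 9.953^1.567 ≈ 36.66 mb.
P_c ≤ 1014 − 36.66 = 977.34, so the highest integer P_c is 977 mb.

977 mb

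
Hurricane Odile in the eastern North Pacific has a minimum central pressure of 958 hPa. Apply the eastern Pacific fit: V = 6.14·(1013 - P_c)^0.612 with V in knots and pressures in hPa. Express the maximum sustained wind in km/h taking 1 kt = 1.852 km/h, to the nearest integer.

ΔP = 1013 − 958 = 55 hPa.
V ≈ 6.14 × 55^0.612 = 6.14 × 11.617 ≈ 71.330 kt.
71.330 × 1.852 ≈ 132.10 km/h → 132 km/h.

132 km/h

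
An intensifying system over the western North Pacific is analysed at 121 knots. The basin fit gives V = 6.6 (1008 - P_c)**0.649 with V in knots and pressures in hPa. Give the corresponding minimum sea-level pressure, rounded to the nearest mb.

920 mb

ΔP = (V / 6.6)^(1/0.649) = (121/6.6)^1.541.
121/6.6 = 18.333; 18.333^1.541 ≈ 88.40 mb.
P_c = 1008 − 88.40 = 919.60 ≈ 920 mb.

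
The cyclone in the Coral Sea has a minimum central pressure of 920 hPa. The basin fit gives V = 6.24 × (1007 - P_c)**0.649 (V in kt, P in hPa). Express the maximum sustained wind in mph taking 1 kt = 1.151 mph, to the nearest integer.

130 mph

ΔP = 1007 − 920 = 87 hPa.
V ≈ 6.24 × 87^0.649 = 6.24 × 18.145 ≈ 113.222 kt.
113.222 × 1.151 ≈ 130.32 mph → 130 mph.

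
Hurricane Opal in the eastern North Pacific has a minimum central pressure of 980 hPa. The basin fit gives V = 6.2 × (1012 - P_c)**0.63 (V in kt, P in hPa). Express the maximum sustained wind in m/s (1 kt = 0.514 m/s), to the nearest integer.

ΔP = 1012 − 980 = 32 hPa.
V ≈ 6.2 × 32^0.63 = 6.2 × 8.877 ≈ 55.035 kt.
55.035 × 0.514 ≈ 28.29 m/s → 28 m/s.

28 m/s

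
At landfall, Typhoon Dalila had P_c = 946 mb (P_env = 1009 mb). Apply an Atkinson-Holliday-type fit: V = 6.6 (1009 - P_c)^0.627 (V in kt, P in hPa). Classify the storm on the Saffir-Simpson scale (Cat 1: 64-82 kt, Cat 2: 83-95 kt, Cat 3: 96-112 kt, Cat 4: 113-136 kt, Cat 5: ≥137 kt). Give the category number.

2

ΔP = 1009 − 946 = 63 mb.
V ≈ 6.6 × 63^0.627 = 6.6 × 13.43 ≈ 89 kt.
89 kt falls in the Category 2 band.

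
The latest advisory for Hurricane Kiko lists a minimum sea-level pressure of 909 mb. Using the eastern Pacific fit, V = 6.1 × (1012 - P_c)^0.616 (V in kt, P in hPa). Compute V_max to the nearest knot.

ΔP = 1012 − 909 = 103 mb.
103^0.616 ≈ 17.374.
V ≈ 6.1 × 17.374 ≈ 106.0 kt.

106 kt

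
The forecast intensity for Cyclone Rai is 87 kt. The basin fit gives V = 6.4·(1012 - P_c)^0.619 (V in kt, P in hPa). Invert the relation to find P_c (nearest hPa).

ΔP = (V / 6.4)^(1/0.619) = (87/6.4)^1.616.
87/6.4 = 13.594; 13.594^1.616 ≈ 67.75 hPa.
P_c = 1012 − 67.75 = 944.25 ≈ 944 hPa.

944 hPa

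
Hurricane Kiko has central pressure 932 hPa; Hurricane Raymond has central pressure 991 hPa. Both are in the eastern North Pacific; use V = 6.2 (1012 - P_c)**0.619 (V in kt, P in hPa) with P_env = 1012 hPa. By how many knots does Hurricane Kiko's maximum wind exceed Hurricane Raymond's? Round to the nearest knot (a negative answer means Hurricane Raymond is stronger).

53 kt

Hurricane Kiko: ΔP = 80; V ≈ 6.2 × 80^0.619 ≈ 93.41 kt.
Hurricane Raymond: ΔP = 21; V ≈ 6.2 × 21^0.619 ≈ 40.82 kt.
Difference ≈ 93.41 − 40.82 = 52.59 → 53 kt.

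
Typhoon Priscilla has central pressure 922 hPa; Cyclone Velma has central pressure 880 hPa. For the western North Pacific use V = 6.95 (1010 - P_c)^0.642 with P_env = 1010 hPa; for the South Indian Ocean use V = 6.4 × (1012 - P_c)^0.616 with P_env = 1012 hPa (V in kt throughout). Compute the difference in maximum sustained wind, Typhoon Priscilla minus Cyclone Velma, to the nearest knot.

Typhoon Priscilla: ΔP = 88; V ≈ 6.95 × 88^0.642 ≈ 123.12 kt.
Cyclone Velma: ΔP = 132; V ≈ 6.4 × 132^0.616 ≈ 129.55 kt.
Difference ≈ 123.12 − 129.55 = -6.43 → -6 kt.

-6 kt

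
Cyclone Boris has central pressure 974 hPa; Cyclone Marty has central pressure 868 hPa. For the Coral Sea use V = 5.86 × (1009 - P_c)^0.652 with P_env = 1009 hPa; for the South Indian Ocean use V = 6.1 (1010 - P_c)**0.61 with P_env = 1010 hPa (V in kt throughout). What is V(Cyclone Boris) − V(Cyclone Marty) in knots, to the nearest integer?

Cyclone Boris: ΔP = 35; V ≈ 5.86 × 35^0.652 ≈ 59.52 kt.
Cyclone Marty: ΔP = 142; V ≈ 6.1 × 142^0.61 ≈ 125.38 kt.
Difference ≈ 59.52 − 125.38 = -65.86 → -66 kt.

-66 kt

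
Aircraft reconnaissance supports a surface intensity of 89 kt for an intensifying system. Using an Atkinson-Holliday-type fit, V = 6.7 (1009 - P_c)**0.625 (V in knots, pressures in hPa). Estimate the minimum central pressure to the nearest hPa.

ΔP = (V / 6.7)^(1/0.625) = (89/6.7)^1.600.
89/6.7 = 13.284; 13.284^1.600 ≈ 62.71 hPa.
P_c = 1009 − 62.71 = 946.29 ≈ 946 hPa.

946 hPa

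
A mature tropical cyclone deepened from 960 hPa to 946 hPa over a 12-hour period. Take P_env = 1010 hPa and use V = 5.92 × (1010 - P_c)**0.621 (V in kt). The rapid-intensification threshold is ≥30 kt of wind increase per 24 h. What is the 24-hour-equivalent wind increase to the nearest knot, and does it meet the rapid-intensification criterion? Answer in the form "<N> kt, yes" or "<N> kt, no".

22 kt, no

V₁: ΔP = 50, V ≈ 5.92 × 50^0.621 ≈ 67.20 kt.
V₂: ΔP = 64, V ≈ 5.92 × 64^0.621 ≈ 78.34 kt.
ΔV over 12 h = 11.14 kt → 24 h equivalent = 11.14 × 24/12 ≈ 22.28 kt.
22 kt < 30 kt ⇒ not rapid intensification.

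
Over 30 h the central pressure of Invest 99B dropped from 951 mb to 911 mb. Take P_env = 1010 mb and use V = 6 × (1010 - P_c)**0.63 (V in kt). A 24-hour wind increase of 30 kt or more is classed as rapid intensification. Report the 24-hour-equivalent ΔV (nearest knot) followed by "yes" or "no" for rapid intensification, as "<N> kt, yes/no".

V₁: ΔP = 59, V ≈ 6 × 59^0.63 ≈ 78.30 kt.
V₂: ΔP = 99, V ≈ 6 × 99^0.63 ≈ 108.49 kt.
ΔV over 30 h = 30.19 kt → 24 h equivalent = 30.19 × 24/30 ≈ 24.15 kt.
24 kt < 30 kt ⇒ not rapid intensification.

24 kt, no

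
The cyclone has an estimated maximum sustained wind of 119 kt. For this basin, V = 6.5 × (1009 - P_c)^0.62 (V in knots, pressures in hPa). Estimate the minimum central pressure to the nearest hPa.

ΔP = (V / 6.5)^(1/0.62) = (119/6.5)^1.613.
119/6.5 = 18.308; 18.308^1.613 ≈ 108.77 hPa.
P_c = 1009 − 108.77 = 900.23 ≈ 900 hPa.

900 hPa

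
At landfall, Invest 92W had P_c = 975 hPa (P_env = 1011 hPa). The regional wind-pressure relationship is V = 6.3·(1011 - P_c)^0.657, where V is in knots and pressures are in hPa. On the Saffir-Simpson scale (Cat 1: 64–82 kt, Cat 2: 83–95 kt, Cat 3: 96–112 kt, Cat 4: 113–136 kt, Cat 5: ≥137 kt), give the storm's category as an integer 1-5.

ΔP = 1011 − 975 = 36 hPa.
V ≈ 6.3 × 36^0.657 = 6.3 × 10.53 ≈ 66 kt.
66 kt falls in the Category 1 band.

1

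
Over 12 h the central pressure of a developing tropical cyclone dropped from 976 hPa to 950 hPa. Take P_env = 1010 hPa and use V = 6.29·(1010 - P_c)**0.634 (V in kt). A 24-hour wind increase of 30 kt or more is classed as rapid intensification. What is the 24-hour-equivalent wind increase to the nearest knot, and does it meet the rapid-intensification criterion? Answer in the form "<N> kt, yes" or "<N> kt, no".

51 kt, yes

V₁: ΔP = 34, V ≈ 6.29 × 34^0.634 ≈ 58.83 kt.
V₂: ΔP = 60, V ≈ 6.29 × 60^0.634 ≈ 84.33 kt.
ΔV over 12 h = 25.50 kt → 24 h equivalent = 25.50 × 24/12 ≈ 51.00 kt.
51 kt ≥ 30 kt ⇒ rapid intensification.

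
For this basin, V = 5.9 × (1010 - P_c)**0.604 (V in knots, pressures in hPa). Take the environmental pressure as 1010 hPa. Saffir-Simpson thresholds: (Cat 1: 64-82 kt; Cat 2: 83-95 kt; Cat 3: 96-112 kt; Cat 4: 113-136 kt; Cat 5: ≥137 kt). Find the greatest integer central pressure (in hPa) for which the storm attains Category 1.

Category 1 begins at V = 64 kt.
Required ΔP = (64/5.9)^(1/0.604) = 10.847^1.656 ≈ 51.77 hPa.
P_c ≤ 1010 − 51.77 = 958.23, so the highest integer P_c is 958 hPa.

958 hPa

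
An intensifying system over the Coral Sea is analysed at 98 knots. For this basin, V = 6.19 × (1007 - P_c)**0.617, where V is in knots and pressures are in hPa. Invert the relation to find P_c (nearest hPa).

919 hPa

ΔP = (V / 6.19)^(1/0.617) = (98/6.19)^1.621.
98/6.19 = 15.832; 15.832^1.621 ≈ 87.93 hPa.
P_c = 1007 − 87.93 = 919.07 ≈ 919 hPa.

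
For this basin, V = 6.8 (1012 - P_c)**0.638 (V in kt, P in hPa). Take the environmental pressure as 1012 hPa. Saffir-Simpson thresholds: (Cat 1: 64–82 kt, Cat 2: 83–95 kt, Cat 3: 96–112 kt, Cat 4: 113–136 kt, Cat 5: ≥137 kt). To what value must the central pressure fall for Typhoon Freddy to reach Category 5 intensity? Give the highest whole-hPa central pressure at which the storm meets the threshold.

901 hPa

Category 5 begins at V = 137 kt.
Required ΔP = (137/6.8)^(1/0.638) = 20.147^1.567 ≈ 110.72 hPa.
P_c ≤ 1012 − 110.72 = 901.28, so the highest integer P_c is 901 hPa.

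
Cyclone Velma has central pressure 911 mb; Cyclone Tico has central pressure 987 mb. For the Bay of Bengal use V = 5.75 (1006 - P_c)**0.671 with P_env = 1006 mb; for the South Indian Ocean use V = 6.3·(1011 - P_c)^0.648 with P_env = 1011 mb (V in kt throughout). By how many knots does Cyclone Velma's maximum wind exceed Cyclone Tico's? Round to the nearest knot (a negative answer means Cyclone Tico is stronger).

73 kt

Cyclone Velma: ΔP = 95; V ≈ 5.75 × 95^0.671 ≈ 122.10 kt.
Cyclone Tico: ΔP = 24; V ≈ 6.3 × 24^0.648 ≈ 49.40 kt.
Difference ≈ 122.10 − 49.40 = 72.70 → 73 kt.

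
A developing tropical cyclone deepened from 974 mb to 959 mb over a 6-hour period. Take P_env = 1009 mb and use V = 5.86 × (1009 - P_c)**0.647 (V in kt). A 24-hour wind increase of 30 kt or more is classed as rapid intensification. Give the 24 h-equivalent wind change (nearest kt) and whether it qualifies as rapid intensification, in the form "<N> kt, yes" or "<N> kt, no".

61 kt, yes

V₁: ΔP = 35, V ≈ 5.86 × 35^0.647 ≈ 58.47 kt.
V₂: ΔP = 50, V ≈ 5.86 × 50^0.647 ≈ 73.64 kt.
ΔV over 6 h = 15.17 kt → 24 h equivalent = 15.17 × 24/6 ≈ 60.68 kt.
61 kt ≥ 30 kt ⇒ rapid intensification.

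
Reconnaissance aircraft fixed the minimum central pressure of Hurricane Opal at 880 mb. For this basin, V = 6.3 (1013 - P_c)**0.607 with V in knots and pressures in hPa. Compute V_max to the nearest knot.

123 kt

ΔP = 1013 − 880 = 133 mb.
133^0.607 ≈ 19.462.
V ≈ 6.3 × 19.462 ≈ 122.6 kt.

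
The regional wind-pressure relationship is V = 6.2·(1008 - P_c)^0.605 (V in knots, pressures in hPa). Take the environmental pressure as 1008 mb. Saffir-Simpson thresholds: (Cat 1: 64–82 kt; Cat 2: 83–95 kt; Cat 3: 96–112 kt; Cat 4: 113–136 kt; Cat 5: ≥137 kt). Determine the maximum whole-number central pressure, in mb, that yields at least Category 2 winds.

935 mb

Category 2 begins at V = 83 kt.
Required ΔP = (83/6.2)^(1/0.605) = 13.387^1.653 ≈ 72.83 mb.
P_c ≤ 1008 − 72.83 = 935.17, so the highest integer P_c is 935 mb.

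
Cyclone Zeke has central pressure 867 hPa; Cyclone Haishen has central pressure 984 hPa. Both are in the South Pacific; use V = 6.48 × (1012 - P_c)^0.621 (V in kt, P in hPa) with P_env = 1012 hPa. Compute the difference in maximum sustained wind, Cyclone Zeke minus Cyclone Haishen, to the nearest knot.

Cyclone Zeke: ΔP = 145; V ≈ 6.48 × 145^0.621 ≈ 142.49 kt.
Cyclone Haishen: ΔP = 28; V ≈ 6.48 × 28^0.621 ≈ 51.32 kt.
Difference ≈ 142.49 − 51.32 = 91.17 → 91 kt.

91 kt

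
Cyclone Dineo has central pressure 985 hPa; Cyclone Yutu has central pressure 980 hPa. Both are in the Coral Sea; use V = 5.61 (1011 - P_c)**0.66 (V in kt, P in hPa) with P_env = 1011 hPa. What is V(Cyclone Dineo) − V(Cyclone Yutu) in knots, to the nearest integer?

Cyclone Dineo: ΔP = 26; V ≈ 5.61 × 26^0.66 ≈ 48.18 kt.
Cyclone Yutu: ΔP = 31; V ≈ 5.61 × 31^0.66 ≈ 54.11 kt.
Difference ≈ 48.18 − 54.11 = -5.93 → -6 kt.

-6 kt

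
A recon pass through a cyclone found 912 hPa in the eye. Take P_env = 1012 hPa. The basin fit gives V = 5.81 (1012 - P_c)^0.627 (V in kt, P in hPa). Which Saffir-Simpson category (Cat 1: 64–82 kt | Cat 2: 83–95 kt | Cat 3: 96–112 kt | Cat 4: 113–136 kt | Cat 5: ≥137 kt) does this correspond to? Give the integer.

ΔP = 1012 − 912 = 100 hPa.
V ≈ 5.81 × 100^0.627 = 5.81 × 17.95 ≈ 104 kt.
104 kt falls in the Category 3 band.

3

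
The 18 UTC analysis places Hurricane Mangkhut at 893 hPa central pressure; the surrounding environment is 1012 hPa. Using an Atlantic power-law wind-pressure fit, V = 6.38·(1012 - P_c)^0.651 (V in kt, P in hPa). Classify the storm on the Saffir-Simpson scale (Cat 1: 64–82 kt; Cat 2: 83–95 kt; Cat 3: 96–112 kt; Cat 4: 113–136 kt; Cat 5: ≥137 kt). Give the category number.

ΔP = 1012 − 893 = 119 hPa.
V ≈ 6.38 × 119^0.651 = 6.38 × 22.45 ≈ 143 kt.
143 kt falls in the Category 5 band.

5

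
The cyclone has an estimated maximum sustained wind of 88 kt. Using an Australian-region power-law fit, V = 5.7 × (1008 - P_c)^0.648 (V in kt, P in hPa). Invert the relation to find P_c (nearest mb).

940 mb

ΔP = (V / 5.7)^(1/0.648) = (88/5.7)^1.543.
88/5.7 = 15.439; 15.439^1.543 ≈ 68.28 mb.
P_c = 1008 − 68.28 = 939.72 ≈ 940 mb.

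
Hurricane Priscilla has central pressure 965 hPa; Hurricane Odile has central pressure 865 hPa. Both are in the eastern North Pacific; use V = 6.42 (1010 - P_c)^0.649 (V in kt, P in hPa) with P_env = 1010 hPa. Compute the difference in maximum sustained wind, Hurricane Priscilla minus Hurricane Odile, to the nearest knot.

-86 kt

Hurricane Priscilla: ΔP = 45; V ≈ 6.42 × 45^0.649 ≈ 75.94 kt.
Hurricane Odile: ΔP = 145; V ≈ 6.42 × 145^0.649 ≈ 162.28 kt.
Difference ≈ 75.94 − 162.28 = -86.34 → -86 kt.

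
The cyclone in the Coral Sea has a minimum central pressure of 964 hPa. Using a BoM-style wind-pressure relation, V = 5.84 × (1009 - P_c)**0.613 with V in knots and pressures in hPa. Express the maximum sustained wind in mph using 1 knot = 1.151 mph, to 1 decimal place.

ΔP = 1009 − 964 = 45 hPa.
V ≈ 5.84 × 45^0.613 = 5.84 × 10.314 ≈ 60.233 kt.
60.233 × 1.151 ≈ 69.33 mph → 69.3 mph.

69.3 mph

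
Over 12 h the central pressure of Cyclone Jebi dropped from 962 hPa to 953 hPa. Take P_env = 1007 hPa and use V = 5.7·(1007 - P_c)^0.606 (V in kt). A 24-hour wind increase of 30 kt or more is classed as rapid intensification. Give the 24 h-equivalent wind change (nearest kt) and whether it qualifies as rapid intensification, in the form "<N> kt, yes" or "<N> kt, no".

13 kt, no

V₁: ΔP = 45, V ≈ 5.7 × 45^0.606 ≈ 57.24 kt.
V₂: ΔP = 54, V ≈ 5.7 × 54^0.606 ≈ 63.93 kt.
ΔV over 12 h = 6.69 kt → 24 h equivalent = 6.69 × 24/12 ≈ 13.38 kt.
13 kt < 30 kt ⇒ not rapid intensification.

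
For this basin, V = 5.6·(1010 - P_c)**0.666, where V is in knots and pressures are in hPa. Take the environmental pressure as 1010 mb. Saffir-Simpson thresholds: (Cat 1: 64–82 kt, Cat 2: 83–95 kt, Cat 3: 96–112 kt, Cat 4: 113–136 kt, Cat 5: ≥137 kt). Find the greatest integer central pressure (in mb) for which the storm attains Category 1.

Category 1 begins at V = 64 kt.
Required ΔP = (64/5.6)^(1/0.666) = 11.429^1.502 ≈ 38.78 mb.
P_c ≤ 1010 − 38.78 = 971.22, so the highest integer P_c is 971 mb.

971 mb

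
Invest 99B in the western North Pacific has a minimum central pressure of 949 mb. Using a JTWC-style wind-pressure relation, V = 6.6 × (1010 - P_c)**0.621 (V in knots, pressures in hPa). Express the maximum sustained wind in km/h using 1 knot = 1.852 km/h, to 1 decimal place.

157.0 km/h

ΔP = 1010 − 949 = 61 mb.
V ≈ 6.6 × 61^0.621 = 6.6 × 12.844 ≈ 84.768 kt.
84.768 × 1.852 ≈ 156.99 km/h → 157.0 km/h.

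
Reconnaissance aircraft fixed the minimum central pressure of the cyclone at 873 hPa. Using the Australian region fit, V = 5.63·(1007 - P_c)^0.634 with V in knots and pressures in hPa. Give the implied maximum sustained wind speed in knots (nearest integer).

126 kt

ΔP = 1007 − 873 = 134 hPa.
134^0.634 ≈ 22.314.
V ≈ 5.63 × 22.314 ≈ 125.6 kt.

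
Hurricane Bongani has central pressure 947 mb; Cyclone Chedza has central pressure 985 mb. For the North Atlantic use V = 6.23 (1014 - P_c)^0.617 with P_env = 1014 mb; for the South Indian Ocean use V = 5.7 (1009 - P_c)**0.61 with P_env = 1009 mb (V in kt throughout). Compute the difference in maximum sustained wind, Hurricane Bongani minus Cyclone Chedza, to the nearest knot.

44 kt

Hurricane Bongani: ΔP = 67; V ≈ 6.23 × 67^0.617 ≈ 83.40 kt.
Cyclone Chedza: ΔP = 24; V ≈ 5.7 × 24^0.61 ≈ 39.61 kt.
Difference ≈ 83.40 − 39.61 = 43.79 → 44 kt.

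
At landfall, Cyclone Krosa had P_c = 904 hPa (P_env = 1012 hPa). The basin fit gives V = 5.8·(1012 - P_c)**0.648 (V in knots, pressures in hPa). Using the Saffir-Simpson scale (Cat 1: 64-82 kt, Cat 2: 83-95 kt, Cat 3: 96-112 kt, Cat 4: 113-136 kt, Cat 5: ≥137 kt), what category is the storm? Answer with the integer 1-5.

ΔP = 1012 − 904 = 108 hPa.
V ≈ 5.8 × 108^0.648 = 5.8 × 20.78 ≈ 121 kt.
121 kt falls in the Category 4 band.

4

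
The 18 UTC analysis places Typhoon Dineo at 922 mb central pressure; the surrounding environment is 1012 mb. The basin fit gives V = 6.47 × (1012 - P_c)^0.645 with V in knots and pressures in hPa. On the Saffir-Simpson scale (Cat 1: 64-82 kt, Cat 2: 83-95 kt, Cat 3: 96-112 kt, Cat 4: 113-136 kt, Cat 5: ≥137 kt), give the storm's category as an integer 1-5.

4

ΔP = 1012 − 922 = 90 mb.
V ≈ 6.47 × 90^0.645 = 6.47 × 18.22 ≈ 118 kt.
118 kt falls in the Category 4 band.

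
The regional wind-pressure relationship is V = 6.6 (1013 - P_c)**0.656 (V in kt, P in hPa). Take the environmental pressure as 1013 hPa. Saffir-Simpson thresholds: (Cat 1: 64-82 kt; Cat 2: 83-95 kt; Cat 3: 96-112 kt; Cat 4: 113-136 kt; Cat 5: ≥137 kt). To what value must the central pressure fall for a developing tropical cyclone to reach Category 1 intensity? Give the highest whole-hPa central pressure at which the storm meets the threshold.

981 hPa

Category 1 begins at V = 64 kt.
Required ΔP = (64/6.6)^(1/0.656) = 9.697^1.524 ≈ 31.92 hPa.
P_c ≤ 1013 − 31.92 = 981.08, so the highest integer P_c is 981 hPa.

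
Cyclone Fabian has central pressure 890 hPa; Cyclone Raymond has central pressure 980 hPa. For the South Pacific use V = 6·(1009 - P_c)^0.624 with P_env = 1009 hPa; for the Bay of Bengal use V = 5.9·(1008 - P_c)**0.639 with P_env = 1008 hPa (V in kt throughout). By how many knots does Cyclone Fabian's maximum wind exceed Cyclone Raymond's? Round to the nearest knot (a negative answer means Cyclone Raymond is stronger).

Cyclone Fabian: ΔP = 119; V ≈ 6 × 119^0.624 ≈ 118.38 kt.
Cyclone Raymond: ΔP = 28; V ≈ 5.9 × 28^0.639 ≈ 49.61 kt.
Difference ≈ 118.38 − 49.61 = 68.77 → 69 kt.

69 kt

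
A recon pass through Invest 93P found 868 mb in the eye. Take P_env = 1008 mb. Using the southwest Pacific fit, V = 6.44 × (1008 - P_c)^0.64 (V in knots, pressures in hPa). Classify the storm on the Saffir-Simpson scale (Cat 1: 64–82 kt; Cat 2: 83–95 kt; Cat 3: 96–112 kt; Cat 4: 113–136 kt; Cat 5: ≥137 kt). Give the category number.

5

ΔP = 1008 − 868 = 140 mb.
V ≈ 6.44 × 140^0.64 = 6.44 × 23.63 ≈ 152 kt.
152 kt falls in the Category 5 band.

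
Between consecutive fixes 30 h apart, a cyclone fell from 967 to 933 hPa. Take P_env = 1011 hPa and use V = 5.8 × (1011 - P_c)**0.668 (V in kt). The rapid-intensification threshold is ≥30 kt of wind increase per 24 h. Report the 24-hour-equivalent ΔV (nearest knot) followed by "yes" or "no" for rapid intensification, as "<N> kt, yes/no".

27 kt, no

V₁: ΔP = 44, V ≈ 5.8 × 44^0.668 ≈ 72.65 kt.
V₂: ΔP = 78, V ≈ 5.8 × 78^0.668 ≈ 106.50 kt.
ΔV over 30 h = 33.85 kt → 24 h equivalent = 33.85 × 24/30 ≈ 27.08 kt.
27 kt < 30 kt ⇒ not rapid intensification.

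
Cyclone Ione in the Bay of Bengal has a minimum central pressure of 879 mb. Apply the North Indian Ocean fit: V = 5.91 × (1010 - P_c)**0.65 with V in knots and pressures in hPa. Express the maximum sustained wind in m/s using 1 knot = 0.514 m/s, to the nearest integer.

72 m/s

ΔP = 1010 − 879 = 131 mb.
V ≈ 5.91 × 131^0.65 = 5.91 × 23.781 ≈ 140.544 kt.
140.544 × 0.514 ≈ 72.24 m/s → 72 m/s.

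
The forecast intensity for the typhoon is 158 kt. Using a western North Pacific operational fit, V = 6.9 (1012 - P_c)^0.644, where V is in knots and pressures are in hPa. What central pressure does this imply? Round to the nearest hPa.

883 hPa

ΔP = (V / 6.9)^(1/0.644) = (158/6.9)^1.553.
158/6.9 = 22.899; 22.899^1.553 ≈ 129.27 hPa.
P_c = 1012 − 129.27 = 882.73 ≈ 883 hPa.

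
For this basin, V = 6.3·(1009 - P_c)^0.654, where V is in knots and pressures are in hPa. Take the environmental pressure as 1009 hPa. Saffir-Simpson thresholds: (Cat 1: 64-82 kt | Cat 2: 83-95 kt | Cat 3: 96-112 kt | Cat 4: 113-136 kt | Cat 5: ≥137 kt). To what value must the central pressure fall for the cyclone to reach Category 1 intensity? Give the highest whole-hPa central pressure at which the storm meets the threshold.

974 hPa

Category 1 begins at V = 64 kt.
Required ΔP = (64/6.3)^(1/0.654) = 10.159^1.529 ≈ 34.63 hPa.
P_c ≤ 1009 − 34.63 = 974.37, so the highest integer P_c is 974 hPa.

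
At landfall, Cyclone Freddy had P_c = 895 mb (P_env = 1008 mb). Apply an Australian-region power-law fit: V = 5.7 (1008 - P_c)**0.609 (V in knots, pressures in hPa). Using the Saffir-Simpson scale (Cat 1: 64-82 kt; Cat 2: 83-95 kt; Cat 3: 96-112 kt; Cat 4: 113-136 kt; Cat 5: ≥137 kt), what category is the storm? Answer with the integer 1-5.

3

ΔP = 1008 − 895 = 113 mb.
V ≈ 5.7 × 113^0.609 = 5.7 × 17.80 ≈ 101 kt.
101 kt falls in the Category 3 band.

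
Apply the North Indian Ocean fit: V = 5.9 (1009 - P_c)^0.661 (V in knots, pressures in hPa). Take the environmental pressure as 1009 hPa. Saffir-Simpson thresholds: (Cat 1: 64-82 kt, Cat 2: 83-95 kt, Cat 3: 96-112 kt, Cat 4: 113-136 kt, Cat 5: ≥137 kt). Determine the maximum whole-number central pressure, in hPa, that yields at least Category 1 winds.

972 hPa

Category 1 begins at V = 64 kt.
Required ΔP = (64/5.9)^(1/0.661) = 10.847^1.513 ≈ 36.84 hPa.
P_c ≤ 1009 − 36.84 = 972.16, so the highest integer P_c is 972 hPa.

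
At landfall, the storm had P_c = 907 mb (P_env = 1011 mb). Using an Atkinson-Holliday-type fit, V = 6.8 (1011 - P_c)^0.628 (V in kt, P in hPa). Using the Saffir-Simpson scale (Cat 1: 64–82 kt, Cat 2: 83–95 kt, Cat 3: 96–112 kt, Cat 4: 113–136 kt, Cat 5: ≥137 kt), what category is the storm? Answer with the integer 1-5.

ΔP = 1011 − 907 = 104 mb.
V ≈ 6.8 × 104^0.628 = 6.8 × 18.48 ≈ 126 kt.
126 kt falls in the Category 4 band.

4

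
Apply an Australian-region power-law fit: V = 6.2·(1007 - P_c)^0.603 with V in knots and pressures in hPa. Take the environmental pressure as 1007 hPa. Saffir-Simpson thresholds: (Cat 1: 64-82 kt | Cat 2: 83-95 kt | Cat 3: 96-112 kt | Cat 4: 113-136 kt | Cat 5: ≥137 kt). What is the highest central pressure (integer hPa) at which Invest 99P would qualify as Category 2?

Category 2 begins at V = 83 kt.
Required ΔP = (83/6.2)^(1/0.603) = 13.387^1.658 ≈ 73.87 hPa.
P_c ≤ 1007 − 73.87 = 933.13, so the highest integer P_c is 933 hPa.

933 hPa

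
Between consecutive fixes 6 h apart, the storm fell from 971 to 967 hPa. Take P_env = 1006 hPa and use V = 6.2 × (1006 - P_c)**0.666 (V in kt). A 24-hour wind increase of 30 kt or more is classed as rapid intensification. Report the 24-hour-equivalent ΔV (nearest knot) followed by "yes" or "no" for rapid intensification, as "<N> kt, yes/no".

V₁: ΔP = 35, V ≈ 6.2 × 35^0.666 ≈ 66.18 kt.
V₂: ΔP = 39, V ≈ 6.2 × 39^0.666 ≈ 71.13 kt.
ΔV over 6 h = 4.95 kt → 24 h equivalent = 4.95 × 24/6 ≈ 19.80 kt.
20 kt < 30 kt ⇒ not rapid intensification.

20 kt, no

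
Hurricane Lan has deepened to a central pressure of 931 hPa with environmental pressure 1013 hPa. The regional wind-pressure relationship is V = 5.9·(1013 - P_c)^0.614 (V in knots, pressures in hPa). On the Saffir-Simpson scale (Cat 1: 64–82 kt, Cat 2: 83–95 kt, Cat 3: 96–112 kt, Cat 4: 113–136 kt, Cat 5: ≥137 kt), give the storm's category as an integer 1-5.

ΔP = 1013 − 931 = 82 hPa.
V ≈ 5.9 × 82^0.614 = 5.9 × 14.97 ≈ 88 kt.
88 kt falls in the Category 2 band.

2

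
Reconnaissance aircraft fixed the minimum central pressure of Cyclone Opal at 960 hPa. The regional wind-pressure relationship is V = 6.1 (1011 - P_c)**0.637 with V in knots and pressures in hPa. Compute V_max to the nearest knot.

ΔP = 1011 − 960 = 51 hPa.
51^0.637 ≈ 12.238.
V ≈ 6.1 × 12.238 ≈ 74.7 kt.

75 kt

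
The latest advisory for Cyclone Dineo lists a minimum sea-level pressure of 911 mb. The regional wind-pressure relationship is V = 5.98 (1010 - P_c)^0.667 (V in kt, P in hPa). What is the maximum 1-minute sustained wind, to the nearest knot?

ΔP = 1010 − 911 = 99 mb.
99^0.667 ≈ 21.433.
V ≈ 5.98 × 21.433 ≈ 128.2 kt.

128 kt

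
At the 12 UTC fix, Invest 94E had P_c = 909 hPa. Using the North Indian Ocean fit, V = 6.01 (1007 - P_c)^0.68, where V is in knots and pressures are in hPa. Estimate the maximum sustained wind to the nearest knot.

ΔP = 1007 − 909 = 98 hPa.
98^0.68 ≈ 22.596.
V ≈ 6.01 × 22.596 ≈ 135.8 kt.

136 kt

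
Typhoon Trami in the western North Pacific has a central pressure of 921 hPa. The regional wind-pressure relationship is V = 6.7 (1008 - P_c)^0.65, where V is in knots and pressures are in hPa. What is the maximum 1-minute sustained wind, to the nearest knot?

ΔP = 1008 − 921 = 87 hPa.
87^0.65 ≈ 18.226.
V ≈ 6.7 × 18.226 ≈ 122.1 kt.

122 kt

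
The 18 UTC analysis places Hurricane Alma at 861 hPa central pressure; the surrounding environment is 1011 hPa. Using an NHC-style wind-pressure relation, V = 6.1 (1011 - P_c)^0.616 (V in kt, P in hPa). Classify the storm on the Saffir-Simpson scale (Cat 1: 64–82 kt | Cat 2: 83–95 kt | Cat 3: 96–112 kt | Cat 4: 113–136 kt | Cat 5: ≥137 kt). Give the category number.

4

ΔP = 1011 − 861 = 150 hPa.
V ≈ 6.1 × 150^0.616 = 6.1 × 21.90 ≈ 134 kt.
134 kt falls in the Category 4 band.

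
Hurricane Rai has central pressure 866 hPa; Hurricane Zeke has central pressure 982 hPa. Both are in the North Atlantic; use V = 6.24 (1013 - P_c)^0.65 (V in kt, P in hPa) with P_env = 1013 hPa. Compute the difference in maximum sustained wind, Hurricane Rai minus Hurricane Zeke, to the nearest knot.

102 kt

Hurricane Rai: ΔP = 147; V ≈ 6.24 × 147^0.65 ≈ 159.93 kt.
Hurricane Zeke: ΔP = 31; V ≈ 6.24 × 31^0.65 ≈ 58.15 kt.
Difference ≈ 159.93 − 58.15 = 101.78 → 102 kt.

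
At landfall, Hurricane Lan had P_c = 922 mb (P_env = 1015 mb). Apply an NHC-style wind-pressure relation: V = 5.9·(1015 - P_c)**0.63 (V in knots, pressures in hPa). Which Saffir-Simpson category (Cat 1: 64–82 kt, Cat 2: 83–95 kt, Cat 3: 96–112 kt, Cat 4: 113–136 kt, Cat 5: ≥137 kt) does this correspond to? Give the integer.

ΔP = 1015 − 922 = 93 mb.
V ≈ 5.9 × 93^0.63 = 5.9 × 17.38 ≈ 103 kt.
103 kt falls in the Category 3 band.

3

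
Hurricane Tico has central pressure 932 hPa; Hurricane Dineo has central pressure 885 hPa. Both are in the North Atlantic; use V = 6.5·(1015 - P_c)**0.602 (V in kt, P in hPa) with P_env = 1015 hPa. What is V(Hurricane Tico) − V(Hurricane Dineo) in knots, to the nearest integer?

Hurricane Tico: ΔP = 83; V ≈ 6.5 × 83^0.602 ≈ 92.94 kt.
Hurricane Dineo: ΔP = 130; V ≈ 6.5 × 130^0.602 ≈ 121.76 kt.
Difference ≈ 92.94 − 121.76 = -28.82 → -29 kt.

-29 kt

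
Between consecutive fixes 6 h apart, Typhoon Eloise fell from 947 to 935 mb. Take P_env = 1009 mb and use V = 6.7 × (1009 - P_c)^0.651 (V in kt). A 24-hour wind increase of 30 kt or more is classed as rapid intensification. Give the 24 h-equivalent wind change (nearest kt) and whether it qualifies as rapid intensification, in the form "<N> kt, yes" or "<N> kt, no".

V₁: ΔP = 62, V ≈ 6.7 × 62^0.651 ≈ 98.38 kt.
V₂: ΔP = 74, V ≈ 6.7 × 74^0.651 ≈ 110.39 kt.
ΔV over 6 h = 12.01 kt → 24 h equivalent = 12.01 × 24/6 ≈ 48.04 kt.
48 kt ≥ 30 kt ⇒ rapid intensification.

48 kt, yes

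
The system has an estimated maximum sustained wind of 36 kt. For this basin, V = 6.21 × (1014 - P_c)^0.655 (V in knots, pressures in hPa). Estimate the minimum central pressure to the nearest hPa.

999 hPa

ΔP = (V / 6.21)^(1/0.655) = (36/6.21)^1.527.
36/6.21 = 5.797; 5.797^1.527 ≈ 14.63 hPa.
P_c = 1014 − 14.63 = 999.37 ≈ 999 hPa.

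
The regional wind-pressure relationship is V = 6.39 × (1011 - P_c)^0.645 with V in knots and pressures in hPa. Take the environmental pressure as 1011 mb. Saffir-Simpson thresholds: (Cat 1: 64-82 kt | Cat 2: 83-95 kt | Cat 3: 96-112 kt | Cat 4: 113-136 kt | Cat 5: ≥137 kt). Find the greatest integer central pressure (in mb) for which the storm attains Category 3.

Category 3 begins at V = 96 kt.
Required ΔP = (96/6.39)^(1/0.645) = 15.023^1.550 ≈ 66.75 mb.
P_c ≤ 1011 − 66.75 = 944.25, so the highest integer P_c is 944 mb.

944 mb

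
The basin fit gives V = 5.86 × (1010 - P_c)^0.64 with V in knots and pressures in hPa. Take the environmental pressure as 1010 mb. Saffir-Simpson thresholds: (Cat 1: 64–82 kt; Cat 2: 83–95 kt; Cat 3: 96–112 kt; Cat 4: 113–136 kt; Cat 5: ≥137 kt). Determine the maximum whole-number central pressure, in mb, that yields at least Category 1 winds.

968 mb

Category 1 begins at V = 64 kt.
Required ΔP = (64/5.86)^(1/0.64) = 10.922^1.562 ≈ 41.91 mb.
P_c ≤ 1010 − 41.91 = 968.09, so the highest integer P_c is 968 mb.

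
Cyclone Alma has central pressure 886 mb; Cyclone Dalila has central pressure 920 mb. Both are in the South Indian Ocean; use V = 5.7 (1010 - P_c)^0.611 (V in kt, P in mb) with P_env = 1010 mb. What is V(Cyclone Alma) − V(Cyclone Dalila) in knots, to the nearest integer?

19 kt

Cyclone Alma: ΔP = 124; V ≈ 5.7 × 124^0.611 ≈ 108.38 kt.
Cyclone Dalila: ΔP = 90; V ≈ 5.7 × 90^0.611 ≈ 89.11 kt.
Difference ≈ 108.38 − 89.11 = 19.27 → 19 kt.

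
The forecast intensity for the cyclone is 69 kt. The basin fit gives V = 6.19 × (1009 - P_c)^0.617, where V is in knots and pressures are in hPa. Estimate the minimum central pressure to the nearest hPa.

ΔP = (V / 6.19)^(1/0.617) = (69/6.19)^1.621.
69/6.19 = 11.147; 11.147^1.621 ≈ 49.79 hPa.
P_c = 1009 − 49.79 = 959.21 ≈ 959 hPa.

959 hPa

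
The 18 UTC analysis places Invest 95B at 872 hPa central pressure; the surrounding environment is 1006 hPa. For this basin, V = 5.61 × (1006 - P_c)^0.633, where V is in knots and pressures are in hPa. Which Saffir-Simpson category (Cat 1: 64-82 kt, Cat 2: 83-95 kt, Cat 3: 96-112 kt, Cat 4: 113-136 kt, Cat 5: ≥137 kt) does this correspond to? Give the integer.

4

ΔP = 1006 − 872 = 134 hPa.
V ≈ 5.61 × 134^0.633 = 5.61 × 22.21 ≈ 125 kt.
125 kt falls in the Category 4 band.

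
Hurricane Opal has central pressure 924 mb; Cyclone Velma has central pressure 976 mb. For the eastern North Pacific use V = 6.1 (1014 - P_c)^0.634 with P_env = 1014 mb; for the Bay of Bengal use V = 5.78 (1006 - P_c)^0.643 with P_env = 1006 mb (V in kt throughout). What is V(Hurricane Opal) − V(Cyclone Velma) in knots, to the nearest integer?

54 kt

Hurricane Opal: ΔP = 90; V ≈ 6.1 × 90^0.634 ≈ 105.76 kt.
Cyclone Velma: ΔP = 30; V ≈ 5.78 × 30^0.643 ≈ 51.49 kt.
Difference ≈ 105.76 − 51.49 = 54.27 → 54 kt.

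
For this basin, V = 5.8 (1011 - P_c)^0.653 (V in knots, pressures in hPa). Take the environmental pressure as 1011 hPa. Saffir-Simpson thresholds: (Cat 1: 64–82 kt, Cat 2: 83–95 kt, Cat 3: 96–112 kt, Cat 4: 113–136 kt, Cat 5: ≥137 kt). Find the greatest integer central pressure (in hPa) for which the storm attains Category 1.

971 hPa

Category 1 begins at V = 64 kt.
Required ΔP = (64/5.8)^(1/0.653) = 11.034^1.531 ≈ 39.52 hPa.
P_c ≤ 1011 − 39.52 = 971.48, so the highest integer P_c is 971 hPa.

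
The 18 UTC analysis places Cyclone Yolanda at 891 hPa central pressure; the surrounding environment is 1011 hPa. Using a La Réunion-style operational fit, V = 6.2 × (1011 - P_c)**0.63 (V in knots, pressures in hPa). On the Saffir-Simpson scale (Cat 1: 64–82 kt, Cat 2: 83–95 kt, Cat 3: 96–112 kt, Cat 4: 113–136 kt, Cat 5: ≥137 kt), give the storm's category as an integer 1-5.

4

ΔP = 1011 − 891 = 120 hPa.
V ≈ 6.2 × 120^0.63 = 6.2 × 20.41 ≈ 127 kt.
127 kt falls in the Category 4 band.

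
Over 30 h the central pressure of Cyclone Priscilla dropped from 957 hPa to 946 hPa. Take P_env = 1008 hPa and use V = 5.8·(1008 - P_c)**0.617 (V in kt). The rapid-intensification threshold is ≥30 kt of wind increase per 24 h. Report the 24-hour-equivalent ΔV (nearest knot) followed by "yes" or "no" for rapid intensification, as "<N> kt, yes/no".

V₁: ΔP = 51, V ≈ 5.8 × 51^0.617 ≈ 65.61 kt.
V₂: ΔP = 62, V ≈ 5.8 × 62^0.617 ≈ 74.02 kt.
ΔV over 30 h = 8.41 kt → 24 h equivalent = 8.41 × 24/30 ≈ 6.73 kt.
7 kt < 30 kt ⇒ not rapid intensification.

7 kt, no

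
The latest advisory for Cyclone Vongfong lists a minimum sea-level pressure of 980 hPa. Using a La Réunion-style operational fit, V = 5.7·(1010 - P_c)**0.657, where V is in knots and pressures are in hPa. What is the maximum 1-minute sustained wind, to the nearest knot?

ΔP = 1010 − 980 = 30 hPa.
30^0.657 ≈ 9.343.
V ≈ 5.7 × 9.343 ≈ 53.3 kt.

53 kt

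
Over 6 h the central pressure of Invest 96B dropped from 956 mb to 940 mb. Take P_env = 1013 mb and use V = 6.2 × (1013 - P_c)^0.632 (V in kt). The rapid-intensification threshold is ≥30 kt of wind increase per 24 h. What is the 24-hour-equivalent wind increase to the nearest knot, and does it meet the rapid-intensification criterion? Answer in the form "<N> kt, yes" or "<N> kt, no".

V₁: ΔP = 57, V ≈ 6.2 × 57^0.632 ≈ 79.82 kt.
V₂: ΔP = 73, V ≈ 6.2 × 73^0.632 ≈ 93.33 kt.
ΔV over 6 h = 13.51 kt → 24 h equivalent = 13.51 × 24/6 ≈ 54.04 kt.
54 kt ≥ 30 kt ⇒ rapid intensification.

54 kt, yes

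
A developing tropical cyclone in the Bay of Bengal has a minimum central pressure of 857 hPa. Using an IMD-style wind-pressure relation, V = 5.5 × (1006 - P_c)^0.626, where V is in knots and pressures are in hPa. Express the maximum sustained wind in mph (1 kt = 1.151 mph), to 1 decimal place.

ΔP = 1006 − 857 = 149 hPa.
V ≈ 5.5 × 149^0.626 = 5.5 × 22.931 ≈ 126.118 kt.
126.118 × 1.151 ≈ 145.16 mph → 145.2 mph.

145.2 mph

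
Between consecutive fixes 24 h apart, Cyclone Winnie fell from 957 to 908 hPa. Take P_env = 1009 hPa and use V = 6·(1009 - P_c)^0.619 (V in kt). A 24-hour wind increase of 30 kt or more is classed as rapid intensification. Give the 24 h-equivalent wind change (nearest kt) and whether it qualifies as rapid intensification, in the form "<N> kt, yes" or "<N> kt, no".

35 kt, yes

V₁: ΔP = 52, V ≈ 6 × 52^0.619 ≈ 69.24 kt.
V₂: ΔP = 101, V ≈ 6 × 101^0.619 ≈ 104.43 kt.
ΔV over 24 h = 35.19 kt → 24 h equivalent = 35.19 × 24/24 ≈ 35.19 kt.
35 kt ≥ 30 kt ⇒ rapid intensification.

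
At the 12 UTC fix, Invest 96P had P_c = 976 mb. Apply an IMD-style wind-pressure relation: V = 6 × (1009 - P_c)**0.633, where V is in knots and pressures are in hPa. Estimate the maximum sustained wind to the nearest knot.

55 kt

ΔP = 1009 − 976 = 33 mb.
33^0.633 ≈ 9.146.
V ≈ 6 × 9.146 ≈ 54.9 kt.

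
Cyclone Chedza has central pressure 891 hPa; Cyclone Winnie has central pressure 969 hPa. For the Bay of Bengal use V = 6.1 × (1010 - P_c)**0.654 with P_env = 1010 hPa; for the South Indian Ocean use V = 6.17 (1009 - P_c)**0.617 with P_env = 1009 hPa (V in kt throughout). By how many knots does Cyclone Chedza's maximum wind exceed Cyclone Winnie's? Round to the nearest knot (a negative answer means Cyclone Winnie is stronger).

79 kt

Cyclone Chedza: ΔP = 119; V ≈ 6.1 × 119^0.654 ≈ 138.91 kt.
Cyclone Winnie: ΔP = 40; V ≈ 6.17 × 40^0.617 ≈ 60.08 kt.
Difference ≈ 138.91 − 60.08 = 78.83 → 79 kt.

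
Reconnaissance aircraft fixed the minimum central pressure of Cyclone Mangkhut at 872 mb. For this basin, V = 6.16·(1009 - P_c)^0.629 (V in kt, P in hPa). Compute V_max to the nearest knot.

ΔP = 1009 − 872 = 137 mb.
137^0.629 ≈ 22.080.
V ≈ 6.16 × 22.080 ≈ 136.0 kt.

136 kt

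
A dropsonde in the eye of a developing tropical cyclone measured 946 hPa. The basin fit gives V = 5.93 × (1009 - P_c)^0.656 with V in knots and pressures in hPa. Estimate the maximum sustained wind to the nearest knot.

ΔP = 1009 − 946 = 63 hPa.
63^0.656 ≈ 15.148.
V ≈ 5.93 × 15.148 ≈ 89.8 kt.

90 kt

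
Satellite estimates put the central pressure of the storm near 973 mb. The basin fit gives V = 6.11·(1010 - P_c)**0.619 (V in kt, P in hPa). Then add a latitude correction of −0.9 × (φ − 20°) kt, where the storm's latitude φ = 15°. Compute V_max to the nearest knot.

ΔP = 1010 − 973 = 37 mb.
37^0.619 ≈ 9.348.
V ≈ 6.11 × 9.348 ≈ 57.1 kt.
Latitude correction: −0.9 × (15 − 20) = 4.5 kt.
Corrected V ≈ 61.6 kt → 62 kt.

62 kt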